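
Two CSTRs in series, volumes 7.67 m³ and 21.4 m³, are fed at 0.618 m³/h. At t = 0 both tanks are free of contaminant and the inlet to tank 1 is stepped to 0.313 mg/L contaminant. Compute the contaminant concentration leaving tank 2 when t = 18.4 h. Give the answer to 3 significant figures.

0.0659 mg/L

Species balance on tank i: dCᵢ/dt = (Cᵢ₋₁ − Cᵢ)/τᵢ with τᵢ = Vᵢ/Q.
τ₁ = 7.67/0.618 = 12.411 h; τ₂ = 21.4/0.618 = 34.628 h.
Solving the cascade with C₁(0)=C₂(0)=0 gives C₂(t) = C_in[1 − (τ₁ e^(−t/τ₁) − τ₂ e^(−t/τ₂))/(τ₁ − τ₂)].
At t = 18.4: e^(−t/τ₁) = 0.22706, e^(−t/τ₂) = 0.58780.
C₂ = 0.313·[1 − (12.411·0.22706 − 34.628·0.58780)/(-22.217)] = 0.313·0.21067 = 0.065941 mg/L.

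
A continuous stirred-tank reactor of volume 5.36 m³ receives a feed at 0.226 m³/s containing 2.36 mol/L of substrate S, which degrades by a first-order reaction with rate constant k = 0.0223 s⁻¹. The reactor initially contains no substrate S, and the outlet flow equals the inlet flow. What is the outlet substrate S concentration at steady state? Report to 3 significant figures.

1.54 mol/L

Species balance: V dC/dt = Q C_in − Q C − k V C.
Steady state (dC/dt = 0): C_ss = Q C_in/(Q + kV) = C_in/(1 + kV/Q).
C_ss = 0.226·2.36/(0.226 + 0.0223·5.36) = 0.53336/0.34553 = 1.5436 mol/L.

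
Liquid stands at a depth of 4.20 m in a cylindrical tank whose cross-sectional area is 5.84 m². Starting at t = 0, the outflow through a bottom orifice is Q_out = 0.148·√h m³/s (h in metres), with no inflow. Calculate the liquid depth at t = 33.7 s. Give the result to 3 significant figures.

2.63 m

A dh/dt = −Q_out = −0.148 √h.
∫ h^(−1/2) dh = −(0.148/A) ∫ dt, giving 2√h = 2√h₀ − (0.148/A) t.
√h = √4.20 − 0.148·33.7/(2·5.84) = 2.0494 − 0.42702 = 1.6224.
h = 1.6224² = 2.6321 m.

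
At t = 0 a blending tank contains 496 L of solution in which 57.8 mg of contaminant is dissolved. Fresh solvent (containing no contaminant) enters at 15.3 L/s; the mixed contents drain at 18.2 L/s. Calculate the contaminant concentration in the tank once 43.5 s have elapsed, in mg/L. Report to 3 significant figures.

Total volume: dV/dt = Q_in − Q_out = -2.9000 L/s, so V(t) = 496 − 2.9000 t and V(43.5) = 369.85 L.
Species balance (pure solvent in): dm/dt = −Q_out · m/V(t).
dm/m = −Q_out dt/(V₀ − 2.9000 t); integrating gives ln(m/m₀) = −(Q_out/(Q_in−Q_out)) ln(V/V₀).
m = m₀ (V₀/V)^(Q_out/(Q_in−Q_out)) = 57.8 × (496/369.85)^(-6.2759) = 9.1629 mg.
C = m/V = 9.1629/369.85 = 0.024775 mg/L.

0.0248 mg/L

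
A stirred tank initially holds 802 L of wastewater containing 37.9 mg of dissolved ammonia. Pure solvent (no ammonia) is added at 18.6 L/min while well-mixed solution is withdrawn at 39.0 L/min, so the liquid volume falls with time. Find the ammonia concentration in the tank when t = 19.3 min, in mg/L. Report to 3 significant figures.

Let m(t) be the amount of ammonia. Volume: V(t) = V₀ + (Q_in − Q_out) t = 802 − 20.400 t; V(19.3) = 408.28 L.
No ammonia enters, so dm/dt = −Q_out · (m/V).
Separate: dm/m = −Q_out dt/V(t) ⇒ ln(m/m₀) = −(Q_out/(Q_in−Q_out)) ln(V/V₀).
m = m₀ (V₀/V)^(Q_out/(Q_in−Q_out)) = 37.9 × (802/408.28)^(-1.9118) = 10.425 mg.
C = m/V = 10.425/408.28 = 0.025534 mg/L.

0.0255 mg/L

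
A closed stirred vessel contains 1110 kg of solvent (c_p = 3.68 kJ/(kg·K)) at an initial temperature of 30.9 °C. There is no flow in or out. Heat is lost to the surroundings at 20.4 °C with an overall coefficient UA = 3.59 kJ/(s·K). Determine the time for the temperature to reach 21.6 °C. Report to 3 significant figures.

2470 s

Lumped-capacitance energy balance: M c_p dT/dt = UA(T_amb − T).
τ = M c_p/UA = 1137.8 s; T_ss = T_amb = 20.400 °C.
T(t) = T_ss + (T₀ − T_ss)e^(−t/τ); set T = 21.6:
t = −τ ln[(T − T_ss)/(T₀ − T_ss)] = −1137.8 · ln(0.11429) = 2468.0 s.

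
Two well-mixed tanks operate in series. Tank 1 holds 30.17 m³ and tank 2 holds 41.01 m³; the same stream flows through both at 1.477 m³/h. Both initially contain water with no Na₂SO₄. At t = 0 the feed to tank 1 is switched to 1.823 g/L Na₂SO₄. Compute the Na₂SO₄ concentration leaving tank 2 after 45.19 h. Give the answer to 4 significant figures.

1.024 g/L

Each tank obeys Vᵢ dCᵢ/dt = Q(Cᵢ₋₁ − Cᵢ), so τᵢ = Vᵢ/Q.
τ₁ = 30.17/1.477 = 20.4265 h; τ₂ = 41.01/1.477 = 27.7657 h.
Solving the cascade with C₁(0)=C₂(0)=0 gives C₂(t) = C_in[1 − (τ₁ e^(−t/τ₁) − τ₂ e^(−t/τ₂))/(τ₁ − τ₂)].
At t = 45.19: e^(−t/τ₁) = 0.109447, e^(−t/τ₂) = 0.196411.
C₂ = 1.823·[1 − (20.4265·0.109447 − 27.7657·0.196411)/(-7.33920)] = 1.823·0.561549 = 1.02370 g/L.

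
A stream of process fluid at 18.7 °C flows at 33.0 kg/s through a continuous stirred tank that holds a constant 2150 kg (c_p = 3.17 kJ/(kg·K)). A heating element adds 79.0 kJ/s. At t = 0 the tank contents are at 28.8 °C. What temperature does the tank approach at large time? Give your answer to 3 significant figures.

19.5 °C

Unsteady energy balance on the tank contents: M c_p dT/dt = ṁ c_p (T_in − T) + 79.0.
At steady state dT/dt = 0 ⇒ T_ss = T_in + Q̇/(ṁ c_p) = 18.7 + 79.0/(33.0·3.17) = 19.455 °C.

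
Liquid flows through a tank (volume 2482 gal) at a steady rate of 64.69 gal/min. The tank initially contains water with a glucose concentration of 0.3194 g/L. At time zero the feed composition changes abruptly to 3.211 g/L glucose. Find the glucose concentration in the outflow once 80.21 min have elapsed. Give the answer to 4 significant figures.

Accumulation = in − out for the solute gives V dC/dt = Q(C_in − C).
Rewrite as dC/dt + C/τ = C_in/τ, τ = V/Q = 38.3676 min.
Integrating: C(t) = C_in + (C₀ − C_in) e^(−t/τ).
C(80.21) = 3.211 + (0.3194 − 3.211)·e^(−80.21/38.3676) = 3.211 + (-2.89160)·0.123617 = 2.85355 g/L.

2.854 g/L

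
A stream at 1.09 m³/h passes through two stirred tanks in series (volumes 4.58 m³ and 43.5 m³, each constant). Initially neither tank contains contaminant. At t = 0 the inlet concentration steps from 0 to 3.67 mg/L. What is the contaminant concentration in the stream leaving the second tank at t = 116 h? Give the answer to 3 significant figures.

Species balance on tank i: dCᵢ/dt = (Cᵢ₋₁ − Cᵢ)/τᵢ with τᵢ = Vᵢ/Q.
τ₁ = 4.58/1.09 = 4.2018 h; τ₂ = 43.5/1.09 = 39.908 h.
Tank 1: C₁ = C_in(1 − e^(−t/τ₁)). Tank 2 (τ₁ ≠ τ₂): C₂ = C_in[1 − (τ₁ e^(−t/τ₁) − τ₂ e^(−t/τ₂))/(τ₁ − τ₂)].
At t = 116: e^(−t/τ₁) = 1.0243e-12, e^(−t/τ₂) = 0.054658.
C₂ = 3.67·[1 − (4.2018·1.0243e-12 − 39.908·0.054658)/(-35.706)] = 3.67·0.93891 = 3.4458 mg/L.

3.45 mg/L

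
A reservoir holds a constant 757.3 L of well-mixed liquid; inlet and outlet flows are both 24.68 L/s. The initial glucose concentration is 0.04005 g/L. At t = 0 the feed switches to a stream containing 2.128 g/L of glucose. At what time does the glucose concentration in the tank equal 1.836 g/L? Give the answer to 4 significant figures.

Species balance: V dC/dt = Q(C_in − C) ⇒ τ = V/Q = 30.6848 s.
C(t) = C_in + (C₀ − C_in) e^(−t/τ). Set C = 1.836 and solve for t:
e^(−t/τ) = (C − C_in)/(C₀ − C_in) = (1.836 − 2.128)/(0.04005 − 2.128) = 0.139850
t = −τ ln(…) = 30.6848 × 1.96718 = 60.3626 s.

60.36 s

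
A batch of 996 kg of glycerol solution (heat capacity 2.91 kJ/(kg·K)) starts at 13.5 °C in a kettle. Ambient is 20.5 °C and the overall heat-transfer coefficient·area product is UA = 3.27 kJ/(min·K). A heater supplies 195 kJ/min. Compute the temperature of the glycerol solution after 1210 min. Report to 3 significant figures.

Heat balance on the well-mixed liquid: M c_p dT/dt = −UA(T − T_amb) + Q̇.
dT/dt = (T_ss − T)/τ with T_ss = T_amb + Q̇/UA = 20.5 + 195/3.27 = 80.133 °C, τ = M c_p/UA = 996·2.91/3.27 = 886.35 min.
T approaches T_ss exponentially: T(t) = T_ss + (T₀ − T_ss) e^(−t/τ).
T(1210) = 80.133 + (-66.633)·0.25534 = 63.119 °C.

63.1 °C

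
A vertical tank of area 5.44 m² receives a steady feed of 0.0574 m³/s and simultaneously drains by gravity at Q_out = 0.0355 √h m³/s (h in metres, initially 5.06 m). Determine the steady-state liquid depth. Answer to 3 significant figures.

A dh/dt = Q_in − 0.0355 √h. Steady state requires inflow = outflow:
Q_in = 0.0355 √h_ss ⇒ √h_ss = 0.0574/0.0355 = 1.6169.
h_ss = 1.6169² = 2.6144 m. (Since h₀ = 5.06 m > h_ss, the level will fall toward this value.)

2.61 m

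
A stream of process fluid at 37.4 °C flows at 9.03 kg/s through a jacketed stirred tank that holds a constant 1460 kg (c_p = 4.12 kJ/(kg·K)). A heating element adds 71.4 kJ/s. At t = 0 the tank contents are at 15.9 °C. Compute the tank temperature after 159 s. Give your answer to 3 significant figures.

30.6 °C

M c_p dT/dt = ṁ c_p (T_in − T) + Q̇.
Rearrange: dT/dt = (T_ss − T)/τ with τ = M/ṁ = 161.68 s and T_ss = T_in + Q̇/(ṁ c_p) = 39.319 °C.
Integrating: T(t) = T_ss + (T₀ − T_ss) e^(−t/τ).
T(159) = 39.319 + (-23.419)·e^(−159/161.68) = 39.319 + (-23.419)·0.37404 = 30.560 °C.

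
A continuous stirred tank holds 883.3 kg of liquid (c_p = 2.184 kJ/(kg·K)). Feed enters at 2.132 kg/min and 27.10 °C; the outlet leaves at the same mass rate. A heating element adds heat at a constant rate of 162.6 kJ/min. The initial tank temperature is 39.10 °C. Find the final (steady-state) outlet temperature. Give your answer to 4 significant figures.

62.02 °C

First-law balance (no shaft work): M c_p dT/dt = ṁ c_p (T_in − T) + 162.6.
At steady state dT/dt = 0 ⇒ T_ss = T_in + Q̇/(ṁ c_p) = 27.10 + 162.6/(2.132·2.184) = 62.0205 °C.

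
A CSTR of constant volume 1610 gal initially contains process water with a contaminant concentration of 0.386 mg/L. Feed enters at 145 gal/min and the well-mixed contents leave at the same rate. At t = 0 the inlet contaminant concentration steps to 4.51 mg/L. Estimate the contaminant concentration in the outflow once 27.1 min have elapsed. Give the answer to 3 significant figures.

4.15 mg/L

Transient balance on the dissolved component: V dC/dt = Q(C_in − C).
So dC/dt = (C_in − C)/τ with τ = V/Q = 1610/145 = 11.103 min.
This is linear first-order; C(t) = C_in + (C₀ − C_in) e^(−t/τ).
C(27.1) = 4.51 + (0.386 − 4.51)·e^(−27.1/11.103) = 4.51 + (-4.1240)·0.087101 = 4.1508 mg/L.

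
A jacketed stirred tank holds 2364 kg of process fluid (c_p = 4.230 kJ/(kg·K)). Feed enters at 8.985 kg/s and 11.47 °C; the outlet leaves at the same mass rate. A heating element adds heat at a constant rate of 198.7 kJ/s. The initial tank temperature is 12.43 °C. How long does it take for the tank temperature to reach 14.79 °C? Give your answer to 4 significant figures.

211.8 s

Heat balance on the well-mixed liquid: M c_p dT/dt = ṁ c_p (T_in − T) + 198.7.
τ = M/ṁ = 263.105 s; T_ss = T_in + Q̇/(ṁ c_p) = 16.6980 °C.
T(t) = T_ss + (T₀ − T_ss) e^(−t/τ). Set T = 14.79:
e^(−t/τ) = (14.79 − 16.6980)/(12.43 − 16.6980) = 0.447054
t = −263.105 · ln(0.447054) = 211.820 s.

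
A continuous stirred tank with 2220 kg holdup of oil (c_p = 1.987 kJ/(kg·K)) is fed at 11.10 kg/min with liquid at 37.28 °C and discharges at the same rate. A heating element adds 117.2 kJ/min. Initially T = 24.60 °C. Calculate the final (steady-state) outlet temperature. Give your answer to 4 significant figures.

Energy balance: M c_p dT/dt = ṁ c_p (T_in − T) + 117.2.
At steady state dT/dt = 0 ⇒ T_ss = T_in + Q̇/(ṁ c_p) = 37.28 + 117.2/(11.10·1.987) = 42.5938 °C.

42.59 °C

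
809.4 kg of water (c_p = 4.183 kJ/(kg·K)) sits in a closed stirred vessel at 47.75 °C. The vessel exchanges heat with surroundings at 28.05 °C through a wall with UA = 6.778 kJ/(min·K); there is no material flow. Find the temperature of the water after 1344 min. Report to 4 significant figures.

29.39 °C

Unsteady energy balance on the tank contents: M c_p dT/dt = −UA(T − T_amb).
dT/dt = (T_ss − T)/τ with T_ss = T_amb = 28.0500 °C, τ = M c_p/UA = 809.4·4.183/6.778 = 499.516 min.
This is linear first-order; T(t) = T_ss + (T₀ − T_ss) e^(−t/τ).
T(1344) = 28.0500 + (19.7000)·0.0678400 = 29.3864 °C.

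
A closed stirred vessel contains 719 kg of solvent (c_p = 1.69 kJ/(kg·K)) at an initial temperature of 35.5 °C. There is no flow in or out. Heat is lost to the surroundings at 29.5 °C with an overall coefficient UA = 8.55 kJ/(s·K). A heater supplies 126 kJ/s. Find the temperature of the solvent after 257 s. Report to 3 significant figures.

Heat balance on the well-mixed liquid: M c_p dT/dt = −UA(T − T_amb) + Q̇.
dT/dt = (T_ss − T)/τ with T_ss = T_amb + Q̇/UA = 29.5 + 126/8.55 = 44.237 °C, τ = M c_p/UA = 719·1.69/8.55 = 142.12 s.
This is linear first-order; T(t) = T_ss + (T₀ − T_ss) e^(−t/τ).
T(257) = 44.237 + (-8.7368)·0.16392 = 42.805 °C.

42.8 °C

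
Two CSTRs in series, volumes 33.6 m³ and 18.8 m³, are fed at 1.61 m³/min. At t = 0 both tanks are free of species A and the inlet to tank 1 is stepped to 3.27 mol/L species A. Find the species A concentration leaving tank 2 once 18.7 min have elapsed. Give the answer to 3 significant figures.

1.08 mol/L

Each tank obeys Vᵢ dCᵢ/dt = Q(Cᵢ₋₁ − Cᵢ), so τᵢ = Vᵢ/Q.
τ₁ = 33.6/1.61 = 20.870 min; τ₂ = 18.8/1.61 = 11.677 min.
Solving the cascade with C₁(0)=C₂(0)=0 gives C₂(t) = C_in[1 − (τ₁ e^(−t/τ₁) − τ₂ e^(−t/τ₂))/(τ₁ − τ₂)].
At t = 18.7: e^(−t/τ₁) = 0.40818, e^(−t/τ₂) = 0.20161.
C₂ = 3.27·[1 − (20.870·0.40818 − 11.677·0.20161)/(9.1925)] = 3.27·0.32941 = 1.0772 mol/L.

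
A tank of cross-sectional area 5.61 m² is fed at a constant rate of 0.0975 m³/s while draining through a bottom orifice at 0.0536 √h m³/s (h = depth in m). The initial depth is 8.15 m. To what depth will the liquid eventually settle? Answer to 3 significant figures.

A dh/dt = Q_in − 0.0536 √h. Steady state requires inflow = outflow:
Q_in = 0.0536 √h_ss ⇒ √h_ss = 0.0975/0.0536 = 1.8190.
h_ss = 1.8190² = 3.3089 m. (Since h₀ = 8.15 m > h_ss, the level will fall toward this value.)

3.31 m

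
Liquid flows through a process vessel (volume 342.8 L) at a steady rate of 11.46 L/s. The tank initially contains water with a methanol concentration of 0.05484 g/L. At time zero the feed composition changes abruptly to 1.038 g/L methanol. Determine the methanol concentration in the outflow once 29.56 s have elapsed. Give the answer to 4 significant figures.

Accumulation = in − out for the solute gives V dC/dt = Q(C_in − C).
Time constant τ = V/Q = 342.8/11.46 = 29.9127 s.
Integrating: C(t) = C_in + (C₀ − C_in) e^(−t/τ).
C(29.56) = 1.038 + (0.05484 − 1.038)·e^(−29.56/29.9127) = 1.038 + (-0.983160)·0.372243 = 0.672025 g/L.

0.6720 g/L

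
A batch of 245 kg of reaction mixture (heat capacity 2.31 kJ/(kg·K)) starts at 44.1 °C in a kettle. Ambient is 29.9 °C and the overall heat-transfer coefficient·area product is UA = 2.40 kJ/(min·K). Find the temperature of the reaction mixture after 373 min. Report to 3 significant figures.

32.8 °C

First-law balance (no shaft work): M c_p dT/dt = −UA(T − T_amb).
dT/dt = (T_ss − T)/τ with T_ss = T_amb = 29.900 °C, τ = M c_p/UA = 245·2.31/2.40 = 235.81 min.
Integrating: T(t) = T_ss + (T₀ − T_ss) e^(−t/τ).
T(373) = 29.900 + (14.200)·0.20561 = 32.820 °C.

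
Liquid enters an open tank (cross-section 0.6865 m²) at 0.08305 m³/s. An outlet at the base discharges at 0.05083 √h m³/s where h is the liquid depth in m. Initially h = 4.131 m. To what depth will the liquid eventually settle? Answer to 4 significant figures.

Volume balance on the tank: A dh/dt = Q_in − 0.05083 √h. At steady state dh/dt = 0:
Q_in = 0.05083 √h_ss ⇒ √h_ss = 0.08305/0.05083 = 1.63388.
h_ss = 1.63388² = 2.66956 m. (Since h₀ = 4.131 m > h_ss, the level will fall toward this value.)

2.670 m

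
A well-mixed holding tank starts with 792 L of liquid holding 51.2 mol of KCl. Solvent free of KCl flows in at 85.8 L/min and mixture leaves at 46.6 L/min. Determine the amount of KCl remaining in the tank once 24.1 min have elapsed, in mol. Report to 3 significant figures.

20.1 mol

Let m(t) be the amount of KCl. Volume: V(t) = V₀ + (Q_in − Q_out) t = 792 + 39.200 t; V(24.1) = 1736.7 L.
Species balance (pure solvent in): dm/dt = −Q_out · m/V(t).
Separate: dm/m = −Q_out dt/V(t) ⇒ ln(m/m₀) = −(Q_out/(Q_in−Q_out)) ln(V/V₀).
m = m₀ (V₀/V)^(Q_out/(Q_in−Q_out)) = 51.2 × (792/1736.7)^(1.1888) = 20.132 mol.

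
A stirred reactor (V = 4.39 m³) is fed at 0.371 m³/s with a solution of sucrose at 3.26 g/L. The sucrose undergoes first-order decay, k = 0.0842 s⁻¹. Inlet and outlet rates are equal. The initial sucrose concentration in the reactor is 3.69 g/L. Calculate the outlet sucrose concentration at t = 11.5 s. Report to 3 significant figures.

1.93 g/L

Species balance: V dC/dt = Q C_in − Q C − k V C.
This is linear with rate a = Q/V + k = 0.16871 s⁻¹.
C_ss = Q C_in/(Q + kV) = 1.6330 g/L; C(t) = C_ss + (C₀ − C_ss) e^(−a t).
C(11.5) = 1.6330 + (2.0570)·e^(−0.16871·11.5) = 1.6330 + (2.0570)·0.14368 = 1.9285 g/L.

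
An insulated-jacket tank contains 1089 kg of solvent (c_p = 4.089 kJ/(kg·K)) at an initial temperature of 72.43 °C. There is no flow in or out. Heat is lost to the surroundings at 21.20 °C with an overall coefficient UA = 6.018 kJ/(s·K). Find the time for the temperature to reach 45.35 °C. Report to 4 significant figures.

556.5 s

Unsteady energy balance on the tank contents: M c_p dT/dt = −UA(T − T_amb).
τ = M c_p/UA = 739.934 s; T_ss = T_amb = 21.2000 °C.
T(t) = T_ss + (T₀ − T_ss)e^(−t/τ); set T = 45.35:
t = −τ ln[(T − T_ss)/(T₀ − T_ss)] = −739.934 · ln(0.471403) = 556.460 s.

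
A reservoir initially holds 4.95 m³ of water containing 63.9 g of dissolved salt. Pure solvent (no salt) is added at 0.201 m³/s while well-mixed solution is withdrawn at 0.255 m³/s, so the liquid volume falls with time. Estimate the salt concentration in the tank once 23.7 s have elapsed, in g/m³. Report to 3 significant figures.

Total volume: dV/dt = Q_in − Q_out = -0.054000 m³/s, so V(t) = 4.95 − 0.054000 t and V(23.7) = 3.6702 m³.
Solute balance: dm/dt = 0 − Q_out C = −Q_out m/V(t).
dm/m = −Q_out dt/(V₀ − 0.054000 t); integrating gives ln(m/m₀) = −(Q_out/(Q_in−Q_out)) ln(V/V₀).
m = m₀ (V₀/V)^(Q_out/(Q_in−Q_out)) = 63.9 × (4.95/3.6702)^(-4.7222) = 15.560 g.
C = m/V = 15.560/3.6702 = 4.2396 g/m³.

4.24 g/m³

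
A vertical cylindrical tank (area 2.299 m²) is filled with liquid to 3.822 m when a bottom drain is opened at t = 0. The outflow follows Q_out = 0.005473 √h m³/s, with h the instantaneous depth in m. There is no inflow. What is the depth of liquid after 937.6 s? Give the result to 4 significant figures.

0.7039 m

With no inflow, A dh/dt = −0.005473 √h.
This is separable: 2 d(√h)/dt = −0.005473/A, so √h = √h₀ − (0.005473/(2A)) t.
√h = √3.822 − 0.005473·937.6/(2·2.299) = 1.95499 − 1.11603 = 0.838968.
h = 0.838968² = 0.703868 m.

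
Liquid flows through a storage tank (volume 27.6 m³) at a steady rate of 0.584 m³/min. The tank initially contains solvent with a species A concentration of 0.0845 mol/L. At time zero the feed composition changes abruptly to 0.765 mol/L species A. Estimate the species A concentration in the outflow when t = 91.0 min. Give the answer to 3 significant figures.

0.666 mol/L

Transient balance on the dissolved component: V dC/dt = Q(C_in − C).
Rewrite as dC/dt + C/τ = C_in/τ, τ = V/Q = 47.260 min.
C approaches C_in exponentially: C(t) = C_in + (C₀ − C_in) e^(−t/τ).
C(91.0) = 0.765 + (0.0845 − 0.765)·e^(−91.0/47.260) = 0.765 + (-0.68050)·0.14580 = 0.66578 mol/L.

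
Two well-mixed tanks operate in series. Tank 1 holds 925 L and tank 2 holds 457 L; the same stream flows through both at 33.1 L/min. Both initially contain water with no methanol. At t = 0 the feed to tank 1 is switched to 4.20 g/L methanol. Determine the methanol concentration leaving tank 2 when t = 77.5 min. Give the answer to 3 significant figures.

Species balance on tank i: dCᵢ/dt = (Cᵢ₋₁ − Cᵢ)/τᵢ with τᵢ = Vᵢ/Q.
τ₁ = 925/33.1 = 27.946 min; τ₂ = 457/33.1 = 13.807 min.
Solving the cascade with C₁(0)=C₂(0)=0 gives C₂(t) = C_in[1 − (τ₁ e^(−t/τ₁) − τ₂ e^(−t/τ₂))/(τ₁ − τ₂)].
At t = 77.5: e^(−t/τ₁) = 0.062459, e^(−t/τ₂) = 0.0036492.
C₂ = 4.20·[1 − (27.946·0.062459 − 13.807·0.0036492)/(14.139)] = 4.20·0.88011 = 3.6965 g/L.

3.70 g/L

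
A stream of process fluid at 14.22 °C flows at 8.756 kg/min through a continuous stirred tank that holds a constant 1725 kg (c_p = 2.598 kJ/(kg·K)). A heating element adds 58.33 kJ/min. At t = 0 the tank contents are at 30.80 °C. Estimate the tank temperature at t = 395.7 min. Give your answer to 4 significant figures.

M c_p dT/dt = ṁ c_p (T_in − T) + Q̇.
Rearrange: dT/dt = (T_ss − T)/τ with τ = M/ṁ = 197.008 min and T_ss = T_in + Q̇/(ṁ c_p) = 16.7842 °C.
This is linear first-order; T(t) = T_ss + (T₀ − T_ss) e^(−t/τ).
T(395.7) = 16.7842 + (14.0158)·e^(−395.7/197.008) = 16.7842 + (14.0158)·0.134183 = 18.6649 °C.

18.66 °C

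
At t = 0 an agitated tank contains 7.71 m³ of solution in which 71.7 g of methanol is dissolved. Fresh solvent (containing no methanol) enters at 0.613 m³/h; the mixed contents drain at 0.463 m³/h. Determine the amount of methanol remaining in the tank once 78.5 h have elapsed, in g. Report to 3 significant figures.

4.10 g

Total volume: dV/dt = Q_in − Q_out = 0.15000 m³/h, so V(t) = 7.71 + 0.15000 t and V(78.5) = 19.485 m³.
No methanol enters, so dm/dt = −Q_out · (m/V).
Separate: dm/m = −Q_out dt/V(t) ⇒ ln(m/m₀) = −(Q_out/(Q_in−Q_out)) ln(V/V₀).
m = m₀ (V₀/V)^(Q_out/(Q_in−Q_out)) = 71.7 × (7.71/19.485)^(3.0867) = 4.0991 g.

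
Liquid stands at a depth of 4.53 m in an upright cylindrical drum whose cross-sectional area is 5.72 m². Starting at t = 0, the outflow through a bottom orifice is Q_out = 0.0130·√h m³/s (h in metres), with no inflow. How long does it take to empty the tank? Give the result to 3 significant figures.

1870 s

A dh/dt = −Q_out = −0.0130 √h.
∫ h^(−1/2) dh = −(0.0130/A) ∫ dt, giving 2√h = 2√h₀ − (0.0130/A) t.
Set h = 0: 2√h₀ = (0.0130/A) t_empty ⇒ t_empty = 2A√h₀/0.0130.
t_empty = 2·5.72·√4.53/0.0130 = 11.440·2.1284/0.0130 = 1873.0 s.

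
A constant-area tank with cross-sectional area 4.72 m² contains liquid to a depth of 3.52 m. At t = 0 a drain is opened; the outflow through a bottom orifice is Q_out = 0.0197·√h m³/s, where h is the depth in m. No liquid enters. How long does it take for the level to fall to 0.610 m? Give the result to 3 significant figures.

525 s

Unsteady balance on liquid volume: A dh/dt = −0.0197 √h.
∫ h^(−1/2) dh = −(0.0197/A) ∫ dt, giving 2√h = 2√h₀ − (0.0197/A) t.
t = 2A(√h₀ − √h)/0.0197 = 2·4.72·(√3.52 − √0.610)/0.0197
  = 9.4400 × (1.8762 − 0.78102) / 0.0197 = 524.78 s.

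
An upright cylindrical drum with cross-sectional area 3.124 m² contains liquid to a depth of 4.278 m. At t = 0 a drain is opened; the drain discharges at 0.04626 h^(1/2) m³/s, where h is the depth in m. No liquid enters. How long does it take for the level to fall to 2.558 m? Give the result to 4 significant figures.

63.34 s

A dh/dt = −Q_out = −0.04626 √h.
∫ h^(−1/2) dh = −(0.04626/A) ∫ dt, giving 2√h = 2√h₀ − (0.04626/A) t.
t = 2A(√h₀ − √h)/0.04626 = 2·3.124·(√4.278 − √2.558)/0.04626
  = 6.24800 × (2.06833 − 1.59937) / 0.04626 = 63.3387 s.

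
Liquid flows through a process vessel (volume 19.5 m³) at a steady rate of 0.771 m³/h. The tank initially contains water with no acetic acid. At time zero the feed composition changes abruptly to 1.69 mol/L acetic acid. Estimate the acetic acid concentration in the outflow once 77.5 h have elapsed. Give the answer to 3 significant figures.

1.61 mol/L

Unsteady species balance (constant V, well mixed): V dC/dt = Q(C_in − C).
Rewrite as dC/dt + C/τ = C_in/τ, τ = V/Q = 25.292 h.
Solution: C(t) = C_in + (C₀ − C_in) e^(−t/τ).
C(77.5) = 1.69 + (0 − 1.69)·e^(−77.5/25.292) = 1.69 + (-1.6900)·0.046690 = 1.6111 mol/L.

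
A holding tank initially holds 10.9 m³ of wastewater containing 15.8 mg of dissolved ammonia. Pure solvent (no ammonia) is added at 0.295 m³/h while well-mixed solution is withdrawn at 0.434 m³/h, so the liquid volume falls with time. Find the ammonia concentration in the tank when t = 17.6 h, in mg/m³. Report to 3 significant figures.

Total volume: dV/dt = Q_in − Q_out = -0.13900 m³/h, so V(t) = 10.9 − 0.13900 t and V(17.6) = 8.4536 m³.
Solute balance: dm/dt = 0 − Q_out C = −Q_out m/V(t).
dm/m = −Q_out dt/(V₀ − 0.13900 t); integrating gives ln(m/m₀) = −(Q_out/(Q_in−Q_out)) ln(V/V₀).
m = m₀ (V₀/V)^(Q_out/(Q_in−Q_out)) = 15.8 × (10.9/8.4536)^(-3.1223) = 7.1450 mg.
C = m/V = 7.1450/8.4536 = 0.84520 mg/m³.

0.845 mg/m³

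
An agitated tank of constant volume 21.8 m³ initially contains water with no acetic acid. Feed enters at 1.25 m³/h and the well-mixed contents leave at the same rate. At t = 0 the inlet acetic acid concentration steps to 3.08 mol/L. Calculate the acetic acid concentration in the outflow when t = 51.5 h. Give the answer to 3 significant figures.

Species balance on the tank: V dC/dt = Q(C_in − C).
Rewrite as dC/dt + C/τ = C_in/τ, τ = V/Q = 17.440 h.
Solution: C(t) = C_in + (C₀ − C_in) e^(−t/τ).
C(51.5) = 3.08 + (0 − 3.08)·e^(−51.5/17.440) = 3.08 + (-3.0800)·0.052184 = 2.9193 mol/L.

2.92 mol/L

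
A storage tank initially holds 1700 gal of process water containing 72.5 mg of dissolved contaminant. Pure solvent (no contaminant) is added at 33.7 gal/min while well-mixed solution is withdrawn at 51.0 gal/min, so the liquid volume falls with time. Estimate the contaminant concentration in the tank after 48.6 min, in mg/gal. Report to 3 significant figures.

Total volume: dV/dt = Q_in − Q_out = -17.300 gal/min, so V(t) = 1700 − 17.300 t and V(48.6) = 859.22 gal.
Species balance (pure solvent in): dm/dt = −Q_out · m/V(t).
Separate: dm/m = −Q_out dt/V(t) ⇒ ln(m/m₀) = −(Q_out/(Q_in−Q_out)) ln(V/V₀).
m = m₀ (V₀/V)^(Q_out/(Q_in−Q_out)) = 72.5 × (1700/859.22)^(-2.9480) = 9.6989 mg.
C = m/V = 9.6989/859.22 = 0.011288 mg/gal.

0.0113 mg/gal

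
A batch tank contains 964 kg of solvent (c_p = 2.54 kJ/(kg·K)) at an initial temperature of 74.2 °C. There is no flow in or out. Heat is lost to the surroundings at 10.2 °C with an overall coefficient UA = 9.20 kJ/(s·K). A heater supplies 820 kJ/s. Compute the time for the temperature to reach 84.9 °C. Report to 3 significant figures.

M c_p dT/dt = −UA(T − T_amb) + Q̇.
τ = M c_p/UA = 266.15 s; T_ss = T_amb + Q̇/UA = 10.2 + 820/9.20 = 99.330 °C.
T(t) = T_ss + (T₀ − T_ss)e^(−t/τ); set T = 84.9:
t = −τ ln[(T − T_ss)/(T₀ − T_ss)] = −266.15 · ln(0.57422) = 147.64 s.

148 s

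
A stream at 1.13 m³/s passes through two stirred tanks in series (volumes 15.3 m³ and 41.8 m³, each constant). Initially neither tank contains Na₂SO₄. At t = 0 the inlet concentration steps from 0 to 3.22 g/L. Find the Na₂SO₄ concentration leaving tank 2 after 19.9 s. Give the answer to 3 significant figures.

Time constants: τᵢ = Vᵢ/Q for each well-mixed tank.
τ₁ = 15.3/1.13 = 13.540 s; τ₂ = 41.8/1.13 = 36.991 s.
Solving the cascade with C₁(0)=C₂(0)=0 gives C₂(t) = C_in[1 − (τ₁ e^(−t/τ₁) − τ₂ e^(−t/τ₂))/(τ₁ − τ₂)].
At t = 19.9: e^(−t/τ₁) = 0.22999, e^(−t/τ₂) = 0.58393.
C₂ = 3.22·[1 − (13.540·0.22999 − 36.991·0.58393)/(-23.451)] = 3.22·0.21171 = 0.68171 g/L.

0.682 g/L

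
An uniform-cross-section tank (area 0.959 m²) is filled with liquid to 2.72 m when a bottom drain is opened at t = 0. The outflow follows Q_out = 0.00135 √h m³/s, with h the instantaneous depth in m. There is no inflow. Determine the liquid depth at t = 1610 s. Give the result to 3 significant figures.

A dh/dt = −Q_out = −0.00135 √h.
∫ h^(−1/2) dh = −(0.00135/A) ∫ dt, giving 2√h = 2√h₀ − (0.00135/A) t.
√h = √2.72 − 0.00135·1610/(2·0.959) = 1.6492 − 1.1332 = 0.51603.
h = 0.51603² = 0.26629 m.

0.266 m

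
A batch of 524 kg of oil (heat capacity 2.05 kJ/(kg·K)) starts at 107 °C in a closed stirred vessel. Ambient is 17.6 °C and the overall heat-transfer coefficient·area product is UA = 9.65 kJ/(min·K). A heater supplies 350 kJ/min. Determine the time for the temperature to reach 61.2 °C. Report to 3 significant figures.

M c_p dT/dt = −UA(T − T_amb) + Q̇.
τ = M c_p/UA = 111.32 min; T_ss = T_amb + Q̇/UA = 17.6 + 350/9.65 = 53.869 °C.
T(t) = T_ss + (T₀ − T_ss)e^(−t/τ); set T = 61.2:
t = −τ ln[(T − T_ss)/(T₀ − T_ss)] = −111.32 · ln(0.13797) = 220.48 min.

220 min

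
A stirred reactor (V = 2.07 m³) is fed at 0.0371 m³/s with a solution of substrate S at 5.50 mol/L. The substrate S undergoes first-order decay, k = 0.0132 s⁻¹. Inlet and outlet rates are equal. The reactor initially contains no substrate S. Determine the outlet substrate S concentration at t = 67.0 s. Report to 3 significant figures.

V dC/dt = Q(C_in − C) − k V C.
dC/dt = (Q/V) C_in − (Q/V + k) C; effective rate a = Q/V + k = 0.017923 + 0.0132 = 0.031123 s⁻¹.
C_ss = Q C_in/(Q + kV) = 3.1673 mol/L; C(t) = C_ss + (C₀ − C_ss) e^(−a t).
C(67.0) = 3.1673 + (-3.1673)·e^(−0.031123·67.0) = 3.1673 + (-3.1673)·0.12428 = 2.7737 mol/L.

2.77 mol/L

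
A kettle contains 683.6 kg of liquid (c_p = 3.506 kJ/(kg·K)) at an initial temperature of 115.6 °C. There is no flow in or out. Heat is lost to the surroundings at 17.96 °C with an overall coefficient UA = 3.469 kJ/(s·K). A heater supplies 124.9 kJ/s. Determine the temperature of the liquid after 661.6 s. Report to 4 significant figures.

Lumped-capacitance energy balance: M c_p dT/dt = UA(T_amb − T) + Q̇.
dT/dt = (T_ss − T)/τ with T_ss = T_amb + Q̇/UA = 17.96 + 124.9/3.469 = 53.9646 °C, τ = M c_p/UA = 683.6·3.506/3.469 = 690.891 s.
Integrating: T(t) = T_ss + (T₀ − T_ss) e^(−t/τ).
T(661.6) = 53.9646 + (61.6354)·0.383811 = 77.6210 °C.

77.62 °C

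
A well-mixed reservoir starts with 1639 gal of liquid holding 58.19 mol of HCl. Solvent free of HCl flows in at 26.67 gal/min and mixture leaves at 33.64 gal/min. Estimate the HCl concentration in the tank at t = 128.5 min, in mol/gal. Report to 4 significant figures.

0.001723 mol/gal

Let m(t) be the amount of HCl. Volume: V(t) = V₀ + (Q_in − Q_out) t = 1639 − 6.97000 t; V(128.5) = 743.355 gal.
Species balance (pure solvent in): dm/dt = −Q_out · m/V(t).
Separate: dm/m = −Q_out dt/V(t) ⇒ ln(m/m₀) = −(Q_out/(Q_in−Q_out)) ln(V/V₀).
m = m₀ (V₀/V)^(Q_out/(Q_in−Q_out)) = 58.19 × (1639/743.355)^(-4.82640) = 1.28099 mol.
C = m/V = 1.28099/743.355 = 0.00172326 mol/gal.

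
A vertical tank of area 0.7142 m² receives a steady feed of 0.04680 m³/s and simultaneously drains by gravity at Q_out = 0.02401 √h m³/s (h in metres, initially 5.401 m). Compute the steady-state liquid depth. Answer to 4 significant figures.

3.799 m

A dh/dt = Q_in − 0.02401 √h. Steady state requires inflow = outflow:
Q_in = 0.02401 √h_ss ⇒ √h_ss = 0.04680/0.02401 = 1.94919.
h_ss = 1.94919² = 3.79933 m. (Since h₀ = 5.401 m > h_ss, the level will fall toward this value.)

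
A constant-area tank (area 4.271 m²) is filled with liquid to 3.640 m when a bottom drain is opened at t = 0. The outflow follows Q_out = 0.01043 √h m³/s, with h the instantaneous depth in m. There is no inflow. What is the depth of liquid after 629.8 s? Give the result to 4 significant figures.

Volume balance on the tank: A dh/dt = −0.01043 √h.
This is separable: 2 d(√h)/dt = −0.01043/A, so √h = √h₀ − (0.01043/(2A)) t.
√h = √3.640 − 0.01043·629.8/(2·4.271) = 1.90788 − 0.769002 = 1.13888.
h = 1.13888² = 1.29704 m.

1.297 m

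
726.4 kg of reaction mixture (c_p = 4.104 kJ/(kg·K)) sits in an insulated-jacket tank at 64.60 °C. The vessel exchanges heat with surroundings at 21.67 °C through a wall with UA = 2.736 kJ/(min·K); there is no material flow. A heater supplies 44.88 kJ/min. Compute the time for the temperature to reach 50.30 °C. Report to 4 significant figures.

M c_p dT/dt = −UA(T − T_amb) + Q̇.
τ = M c_p/UA = 1089.60 min; T_ss = T_amb + Q̇/UA = 21.67 + 44.88/2.736 = 38.0735 °C.
T(t) = T_ss + (T₀ − T_ss)e^(−t/τ); set T = 50.30:
t = −τ ln[(T − T_ss)/(T₀ − T_ss)] = −1089.60 · ln(0.460916) = 843.938 min.

843.9 min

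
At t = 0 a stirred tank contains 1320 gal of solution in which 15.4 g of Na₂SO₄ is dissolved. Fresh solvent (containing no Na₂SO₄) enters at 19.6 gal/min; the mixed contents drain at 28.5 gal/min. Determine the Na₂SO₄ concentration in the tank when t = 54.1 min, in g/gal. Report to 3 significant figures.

Let m(t) be the amount of Na₂SO₄. Volume: V(t) = V₀ + (Q_in − Q_out) t = 1320 − 8.9000 t; V(54.1) = 838.51 gal.
Species balance (pure solvent in): dm/dt = −Q_out · m/V(t).
Separate: dm/m = −Q_out dt/V(t) ⇒ ln(m/m₀) = −(Q_out/(Q_in−Q_out)) ln(V/V₀).
m = m₀ (V₀/V)^(Q_out/(Q_in−Q_out)) = 15.4 × (1320/838.51)^(-3.2022) = 3.6014 g.
C = m/V = 3.6014/838.51 = 0.0042950 g/gal.

0.00429 g/gal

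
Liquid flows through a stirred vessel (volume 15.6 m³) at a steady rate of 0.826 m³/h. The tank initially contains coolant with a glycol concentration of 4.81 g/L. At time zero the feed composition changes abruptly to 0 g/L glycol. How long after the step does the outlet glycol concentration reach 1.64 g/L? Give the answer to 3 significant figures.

Species balance: V dC/dt = Q(C_in − C) ⇒ τ = V/Q = 18.886 h.
C(t) = C_in + (C₀ − C_in) e^(−t/τ). Set C = 1.64 and solve for t:
e^(−t/τ) = (C − C_in)/(C₀ − C_in) = (1.64 − 0)/(4.81 − 0) = 0.34096
t = −τ ln(…) = 18.886 × 1.0760 = 20.322 h.

20.3 h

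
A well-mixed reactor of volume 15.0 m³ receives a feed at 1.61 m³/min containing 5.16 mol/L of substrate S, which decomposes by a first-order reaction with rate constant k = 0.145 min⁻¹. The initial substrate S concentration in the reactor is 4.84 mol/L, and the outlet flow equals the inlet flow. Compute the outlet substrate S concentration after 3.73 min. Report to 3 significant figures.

V dC/dt = Q(C_in − C) − k V C.
This is linear with rate a = Q/V + k = 0.25233 min⁻¹.
C_ss = Q C_in/(Q + kV) = 2.1949 mol/L; C(t) = C_ss + (C₀ − C_ss) e^(−a t).
C(3.73) = 2.1949 + (2.6451)·e^(−0.25233·3.73) = 2.1949 + (2.6451)·0.39016 = 3.2269 mol/L.

3.23 mol/L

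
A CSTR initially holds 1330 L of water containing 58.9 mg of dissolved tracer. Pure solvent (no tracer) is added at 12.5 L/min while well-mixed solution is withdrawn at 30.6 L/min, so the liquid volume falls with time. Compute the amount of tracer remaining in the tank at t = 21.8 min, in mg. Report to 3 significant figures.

Let m(t) be the amount of tracer. Volume: V(t) = V₀ + (Q_in − Q_out) t = 1330 − 18.100 t; V(21.8) = 935.42 L.
Species balance (pure solvent in): dm/dt = −Q_out · m/V(t).
dm/m = −Q_out dt/(V₀ − 18.100 t); integrating gives ln(m/m₀) = −(Q_out/(Q_in−Q_out)) ln(V/V₀).
m = m₀ (V₀/V)^(Q_out/(Q_in−Q_out)) = 58.9 × (1330/935.42)^(-1.6906) = 32.487 mg.

32.5 mg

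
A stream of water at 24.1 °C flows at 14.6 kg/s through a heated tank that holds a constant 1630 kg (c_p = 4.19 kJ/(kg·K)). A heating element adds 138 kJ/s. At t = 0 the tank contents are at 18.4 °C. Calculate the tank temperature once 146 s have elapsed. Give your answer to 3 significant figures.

M c_p dT/dt = ṁ c_p (T_in − T) + Q̇.
Rearrange: dT/dt = (T_ss − T)/τ with τ = M/ṁ = 111.64 s and T_ss = T_in + Q̇/(ṁ c_p) = 26.356 °C.
T approaches T_ss exponentially: T(t) = T_ss + (T₀ − T_ss) e^(−t/τ).
T(146) = 26.356 + (-7.9559)·e^(−146/111.64) = 26.356 + (-7.9559)·0.27043 = 24.204 °C.

24.2 °C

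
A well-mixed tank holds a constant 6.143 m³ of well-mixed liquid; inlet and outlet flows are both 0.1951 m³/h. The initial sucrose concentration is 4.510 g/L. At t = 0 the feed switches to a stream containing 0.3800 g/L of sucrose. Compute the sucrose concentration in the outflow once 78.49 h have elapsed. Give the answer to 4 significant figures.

0.7215 g/L

Mass balance on the solute (V constant): V dC/dt = Q(C_in − C).
Rewrite as dC/dt + C/τ = C_in/τ, τ = V/Q = 31.4864 h.
Integrating: C(t) = C_in + (C₀ − C_in) e^(−t/τ).
C(78.49) = 0.3800 + (4.510 − 0.3800)·e^(−78.49/31.4864) = 0.3800 + (4.13000)·0.0826764 = 0.721454 g/L.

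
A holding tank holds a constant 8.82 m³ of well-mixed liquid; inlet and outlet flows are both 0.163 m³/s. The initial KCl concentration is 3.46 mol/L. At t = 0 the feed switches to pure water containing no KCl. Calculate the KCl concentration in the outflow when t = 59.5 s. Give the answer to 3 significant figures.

1.15 mol/L

Transient balance on the dissolved component: V dC/dt = Q(C_in − C).
Rewrite as dC/dt + C/τ = C_in/τ, τ = V/Q = 54.110 s.
Integrating: C(t) = C_in + (C₀ − C_in) e^(−t/τ).
C(59.5) = 0 + (3.46 − 0)·e^(−59.5/54.110) = 0 + (3.4600)·0.33300 = 1.1522 mol/L.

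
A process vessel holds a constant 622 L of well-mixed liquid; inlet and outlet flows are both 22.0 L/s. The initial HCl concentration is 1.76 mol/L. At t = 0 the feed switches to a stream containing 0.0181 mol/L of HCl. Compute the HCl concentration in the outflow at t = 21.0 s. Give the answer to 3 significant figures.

Unsteady species balance (constant V, well mixed): V dC/dt = Q(C_in − C).
Rewrite as dC/dt + C/τ = C_in/τ, τ = V/Q = 28.273 s.
Integrating: C(t) = C_in + (C₀ − C_in) e^(−t/τ).
C(21.0) = 0.0181 + (1.76 − 0.0181)·e^(−21.0/28.273) = 0.0181 + (1.7419)·0.47580 = 0.84689 mol/L.

0.847 mol/L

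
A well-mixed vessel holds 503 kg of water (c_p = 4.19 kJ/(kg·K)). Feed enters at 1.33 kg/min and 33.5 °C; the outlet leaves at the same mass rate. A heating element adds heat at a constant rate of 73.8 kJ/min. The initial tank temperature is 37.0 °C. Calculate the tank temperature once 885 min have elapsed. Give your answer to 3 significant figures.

M c_p dT/dt = ṁ c_p (T_in − T) + Q̇.
Rearrange: dT/dt = (T_ss − T)/τ with τ = M/ṁ = 378.20 min and T_ss = T_in + Q̇/(ṁ c_p) = 46.743 °C.
Solution: T(t) = T_ss + (T₀ − T_ss) e^(−t/τ).
T(885) = 46.743 + (-9.7431)·e^(−885/378.20) = 46.743 + (-9.7431)·0.096322 = 45.805 °C.

45.8 °C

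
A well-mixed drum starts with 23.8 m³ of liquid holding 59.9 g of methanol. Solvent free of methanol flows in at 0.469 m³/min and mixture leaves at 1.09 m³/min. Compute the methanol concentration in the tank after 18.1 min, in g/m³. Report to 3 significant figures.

1.55 g/m³

Let m(t) be the amount of methanol. Volume: V(t) = V₀ + (Q_in − Q_out) t = 23.8 − 0.62100 t; V(18.1) = 12.560 m³.
Species balance (pure solvent in): dm/dt = −Q_out · m/V(t).
Separate: dm/m = −Q_out dt/V(t) ⇒ ln(m/m₀) = −(Q_out/(Q_in−Q_out)) ln(V/V₀).
m = m₀ (V₀/V)^(Q_out/(Q_in−Q_out)) = 59.9 × (23.8/12.560)^(-1.7552) = 19.507 g.
C = m/V = 19.507/12.560 = 1.5531 g/m³.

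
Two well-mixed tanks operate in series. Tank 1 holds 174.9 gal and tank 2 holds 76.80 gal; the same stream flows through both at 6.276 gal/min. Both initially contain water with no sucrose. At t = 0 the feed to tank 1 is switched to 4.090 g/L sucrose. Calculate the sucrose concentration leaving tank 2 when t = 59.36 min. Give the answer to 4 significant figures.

3.249 g/L

Each tank obeys Vᵢ dCᵢ/dt = Q(Cᵢ₋₁ − Cᵢ), so τᵢ = Vᵢ/Q.
τ₁ = 174.9/6.276 = 27.8681 min; τ₂ = 76.80/6.276 = 12.2371 min.
Solving the cascade with C₁(0)=C₂(0)=0 gives C₂(t) = C_in[1 − (τ₁ e^(−t/τ₁) − τ₂ e^(−t/τ₂))/(τ₁ − τ₂)].
At t = 59.36: e^(−t/τ₁) = 0.118833, e^(−t/τ₂) = 0.00782192.
C₂ = 4.090·[1 − (27.8681·0.118833 − 12.2371·0.00782192)/(15.6310)] = 4.090·0.794259 = 3.24852 g/L.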